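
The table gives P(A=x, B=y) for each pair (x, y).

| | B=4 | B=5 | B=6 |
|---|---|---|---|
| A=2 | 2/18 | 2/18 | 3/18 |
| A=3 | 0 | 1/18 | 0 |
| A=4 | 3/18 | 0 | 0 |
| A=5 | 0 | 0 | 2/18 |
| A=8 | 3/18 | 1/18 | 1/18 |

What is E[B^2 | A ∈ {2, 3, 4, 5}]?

P(A ∈ {2, 3, 4, 5}) = 13/18.
Σ B^2·P over the event = 16·(2/18) + 25·(2/18) + 36·(3/18) + 25·(1/18) + 16·(3/18) + 36·(2/18) = 335/18.
E[B^2 | A ∈ {2, 3, 4, 5}] = (335/18) / (13/18) = 335/13.

335/13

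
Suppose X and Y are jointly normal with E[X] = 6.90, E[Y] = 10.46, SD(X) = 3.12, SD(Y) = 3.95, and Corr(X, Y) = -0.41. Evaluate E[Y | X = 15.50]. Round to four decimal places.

5.9960

E[Y | X=x] = μ_Y + ρ(σ_Y/σ_X)(x − μ_X) for jointly normal variables.
E[Y | X=15.50] = 10.46 + (-0.41)·(3.95/3.12)·(15.50 − (6.90)) = 10.46 + (-0.51907)·(8.6) = 5.9960.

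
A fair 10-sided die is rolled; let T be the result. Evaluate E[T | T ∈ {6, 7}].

P(T ∈ {6, 7}) = 1/5.
Σ over the event: 6·1/10 + 7·1/10 = 13/10.
E[T | T ∈ {6, 7}] = (13/10) / (1/5) = 13/2.

13/2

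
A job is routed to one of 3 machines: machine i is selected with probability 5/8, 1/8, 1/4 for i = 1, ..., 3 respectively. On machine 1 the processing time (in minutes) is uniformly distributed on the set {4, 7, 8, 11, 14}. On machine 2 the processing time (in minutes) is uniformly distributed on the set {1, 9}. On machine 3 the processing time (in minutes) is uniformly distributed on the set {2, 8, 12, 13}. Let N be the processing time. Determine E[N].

133/16

E[N | machine 1] = (4+7+8+11+14)/5 = 44/5.
E[N | machine 2] = (1+9)/2 = 5.
E[N | machine 3] = (2+8+12+13)/4 = 35/4.
By the law of total expectation,
E[N] = (5/8)·(44/5) + (1/8)·(5) + (1/4)·(35/4) = 133/16.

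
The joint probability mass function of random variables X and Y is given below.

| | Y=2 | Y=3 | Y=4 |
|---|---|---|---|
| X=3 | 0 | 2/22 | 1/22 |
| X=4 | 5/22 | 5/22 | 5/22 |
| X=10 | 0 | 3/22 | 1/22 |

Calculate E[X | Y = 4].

P(Y = 4) = 7/22.
Summing X·P(X=x,Y=y) over the conditioning event gives 3/2.
E[X | Y = 4] = (3/2) / (7/22) = 33/7.

33/7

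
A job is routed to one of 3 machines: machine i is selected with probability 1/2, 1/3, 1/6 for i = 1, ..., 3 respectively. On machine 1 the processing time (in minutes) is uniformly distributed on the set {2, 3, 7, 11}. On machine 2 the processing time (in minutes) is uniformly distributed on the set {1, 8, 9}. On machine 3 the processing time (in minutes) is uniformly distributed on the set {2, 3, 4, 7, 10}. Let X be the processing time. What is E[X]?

E[X | machine 1] = (2+3+7+11)/4 = 23/4.
E[X | machine 2] = (1+8+9)/3 = 6.
E[X | machine 3] = (2+3+4+7+10)/5 = 26/5.
E[X] = (1/2)·(23/4) + (1/3)·(6) + (1/6)·(26/5) = 689/120.

689/120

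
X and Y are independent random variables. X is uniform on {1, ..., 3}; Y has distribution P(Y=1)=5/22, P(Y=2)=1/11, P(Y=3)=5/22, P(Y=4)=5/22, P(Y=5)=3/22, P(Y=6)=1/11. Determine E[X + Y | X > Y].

15/4

P(X > Y) = 2/11.
Summing (X+Y)·P(x,y) over outcomes with X > Y gives 15/22.
E[X + Y | X > Y] = (15/22) / (2/11) = 15/4.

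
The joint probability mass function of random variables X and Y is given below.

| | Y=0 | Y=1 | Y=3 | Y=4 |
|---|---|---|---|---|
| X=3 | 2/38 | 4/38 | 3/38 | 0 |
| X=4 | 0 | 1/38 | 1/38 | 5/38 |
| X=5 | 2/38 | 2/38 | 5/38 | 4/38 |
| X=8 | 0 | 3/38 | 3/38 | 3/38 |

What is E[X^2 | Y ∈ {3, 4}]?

P(Y ∈ {3, 4}) = 12/19.
Σ X^2·P over the event = 9·(3/38) + 16·(1/38) + 16·(5/38) + 25·(5/38) + 25·(4/38) + 64·(3/38) + 64·(3/38) = 366/19.
E[X^2 | Y ∈ {3, 4}] = (366/19) / (12/19) = 61/2.

61/2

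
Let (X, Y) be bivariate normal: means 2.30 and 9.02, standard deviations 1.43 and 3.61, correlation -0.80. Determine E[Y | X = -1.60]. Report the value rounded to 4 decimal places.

16.8964

The regression of Y on X has slope ρ·σ_Y/σ_X and passes through (μ_X, μ_Y).
E[Y | X=-1.60] = 9.02 + (-0.80)·(3.61/1.43)·(-1.60 − (2.30)) = 9.02 + (-2.0196)·(-3.9) = 16.8964.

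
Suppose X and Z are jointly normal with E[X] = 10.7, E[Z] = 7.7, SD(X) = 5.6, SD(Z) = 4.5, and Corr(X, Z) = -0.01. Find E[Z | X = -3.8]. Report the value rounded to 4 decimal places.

7.8165

E[Z | X=x] = μ_Z + ρ(σ_Z/σ_X)(x − μ_X) for jointly normal variables.
E[Z | X=-3.8] = 7.7 + (-0.01)·(4.5/5.6)·(-3.8 − (10.7)) = 7.7 + (-0.0080357)·(-14.5) = 7.8165.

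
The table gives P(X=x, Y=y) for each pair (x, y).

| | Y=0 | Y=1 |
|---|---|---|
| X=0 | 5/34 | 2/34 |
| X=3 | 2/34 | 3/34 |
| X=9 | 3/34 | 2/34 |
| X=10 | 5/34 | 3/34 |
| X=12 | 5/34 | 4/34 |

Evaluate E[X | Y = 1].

P(Y = 1) = 7/17.
Σ X·P over the event = 0·(2/34) + 3·(3/34) + 9·(2/34) + 10·(3/34) + 12·(4/34) = 105/34.
E[X | Y = 1] = (105/34) / (7/17) = 15/2.

15/2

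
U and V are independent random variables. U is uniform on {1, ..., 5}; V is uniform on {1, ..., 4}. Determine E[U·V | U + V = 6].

15/2

Outcomes with U + V = 6: (2,4), (3,3), (4,2), (5,1), each with probability 1/20.
E[U·V | U + V = 6] = (8 + 9 + 8 + 5) / 4 = 15/2.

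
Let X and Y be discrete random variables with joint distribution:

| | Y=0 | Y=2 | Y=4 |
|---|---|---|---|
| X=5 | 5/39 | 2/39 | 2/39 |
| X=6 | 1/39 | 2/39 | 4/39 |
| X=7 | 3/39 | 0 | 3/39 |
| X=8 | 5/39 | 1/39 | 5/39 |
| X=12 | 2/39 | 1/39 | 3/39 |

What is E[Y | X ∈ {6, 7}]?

P(X ∈ {6, 7}) = 1/3.
Σ Y·P over the event = 0·(1/39) + 2·(2/39) + 4·(4/39) + 0·(3/39) + 4·(3/39) = 32/39.
E[Y | X ∈ {6, 7}] = (32/39) / (1/3) = 32/13.

32/13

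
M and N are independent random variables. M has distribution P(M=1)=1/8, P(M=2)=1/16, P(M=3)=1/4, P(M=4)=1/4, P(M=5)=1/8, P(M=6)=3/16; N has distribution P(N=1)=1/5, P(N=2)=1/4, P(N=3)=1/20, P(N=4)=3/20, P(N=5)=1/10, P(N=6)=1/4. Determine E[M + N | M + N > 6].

1705/193

P(M + N > 6) = 193/320.
Summing (M+N)·P(x,y) over outcomes with M + N > 6 gives 341/64.
E[M + N | M + N > 6] = (341/64) / (193/320) = 1705/193.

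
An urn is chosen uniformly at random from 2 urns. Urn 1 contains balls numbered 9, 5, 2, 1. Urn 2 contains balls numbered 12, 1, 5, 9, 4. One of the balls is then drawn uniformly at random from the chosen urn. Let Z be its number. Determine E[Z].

E[Z | urn 1] = (9+5+2+1)/4 = 17/4.
E[Z | urn 2] = (12+1+5+9+4)/5 = 31/5.
E[Z] = (1/2)·(17/4) + (1/2)·(31/5) = 209/40.

209/40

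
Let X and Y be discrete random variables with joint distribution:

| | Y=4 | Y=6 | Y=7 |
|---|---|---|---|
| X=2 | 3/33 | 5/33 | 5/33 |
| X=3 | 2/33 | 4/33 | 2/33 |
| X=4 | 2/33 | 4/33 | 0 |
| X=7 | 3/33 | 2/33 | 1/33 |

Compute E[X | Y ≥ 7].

23/8

P(Y ≥ 7) = 8/33.
Σ X·P over the event = 2·(5/33) + 3·(2/33) + 7·(1/33) = 23/33.
E[X | Y ≥ 7] = (23/33) / (8/33) = 23/8.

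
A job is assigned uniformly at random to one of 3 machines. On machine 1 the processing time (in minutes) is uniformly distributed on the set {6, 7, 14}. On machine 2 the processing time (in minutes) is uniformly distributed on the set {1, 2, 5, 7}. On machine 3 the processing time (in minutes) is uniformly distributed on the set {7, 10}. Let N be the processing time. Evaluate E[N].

85/12

E[N | machine 1] = (6+7+14)/3 = 9.
E[N | machine 2] = (1+2+5+7)/4 = 15/4.
E[N | machine 3] = (7+10)/2 = 17/2.
E[N] = (1/3)·(9) + (1/3)·(15/4) + (1/3)·(17/2) = 85/12.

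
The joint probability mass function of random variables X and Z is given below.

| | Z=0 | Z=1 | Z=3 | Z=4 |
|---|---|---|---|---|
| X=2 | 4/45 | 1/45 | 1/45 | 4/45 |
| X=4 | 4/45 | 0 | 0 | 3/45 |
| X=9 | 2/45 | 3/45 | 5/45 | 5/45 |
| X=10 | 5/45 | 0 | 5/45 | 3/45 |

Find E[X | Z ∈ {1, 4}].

124/19

P(Z ∈ {1, 4}) = 19/45.
Σ X·P over the event = 2·(1/45) + 2·(4/45) + 4·(3/45) + 9·(3/45) + 9·(5/45) + 10·(3/45) = 124/45.
E[X | Z ∈ {1, 4}] = (124/45) / (19/45) = 124/19.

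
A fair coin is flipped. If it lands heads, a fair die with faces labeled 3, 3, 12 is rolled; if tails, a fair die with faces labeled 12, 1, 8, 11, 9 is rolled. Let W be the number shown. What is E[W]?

71/10

E[W | heads] = (3+3+12)/3 = 6.
E[W | tails] = (12+1+8+11+9)/5 = 41/5.
By the law of total expectation,
E[W] = (1/2)·(6) + (1/2)·(41/5) = 71/10.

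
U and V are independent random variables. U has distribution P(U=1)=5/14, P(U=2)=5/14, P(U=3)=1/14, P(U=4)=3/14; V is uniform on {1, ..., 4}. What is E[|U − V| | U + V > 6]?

4/7

P(U + V > 6) = 1/8.
Summing |U−V|·P(x,y) over outcomes with U + V > 6 gives 1/14.
E[|U − V| | U + V > 6] = (1/14) / (1/8) = 4/7.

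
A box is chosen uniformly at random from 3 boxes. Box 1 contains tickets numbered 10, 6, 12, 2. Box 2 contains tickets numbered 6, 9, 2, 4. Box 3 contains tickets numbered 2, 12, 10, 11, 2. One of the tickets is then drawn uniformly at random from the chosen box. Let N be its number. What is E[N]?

403/60

E[N | box 1] = (10+6+12+2)/4 = 15/2.
E[N | box 2] = (6+9+2+4)/4 = 21/4.
E[N | box 3] = (2+12+10+11+2)/5 = 37/5.
By the law of total expectation,
E[N] = (1/3)·(15/2) + (1/3)·(21/4) + (1/3)·(37/5) = 403/60.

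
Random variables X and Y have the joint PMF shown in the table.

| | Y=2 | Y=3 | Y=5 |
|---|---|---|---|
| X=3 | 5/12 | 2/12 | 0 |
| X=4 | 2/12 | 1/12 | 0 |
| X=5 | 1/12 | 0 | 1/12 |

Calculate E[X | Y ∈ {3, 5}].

15/4

P(Y ∈ {3, 5}) = 1/3.
Σ X·P over the event = 3·(2/12) + 4·(1/12) + 5·(1/12) = 5/4.
E[X | Y ∈ {3, 5}] = (5/4) / (1/3) = 15/4.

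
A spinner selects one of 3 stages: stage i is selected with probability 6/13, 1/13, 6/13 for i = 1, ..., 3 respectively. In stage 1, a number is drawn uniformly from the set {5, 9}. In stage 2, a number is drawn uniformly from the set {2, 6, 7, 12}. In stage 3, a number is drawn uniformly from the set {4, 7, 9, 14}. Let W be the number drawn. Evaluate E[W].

399/52

E[W | stage 1] = (5+9)/2 = 7.
E[W | stage 2] = (2+6+7+12)/4 = 27/4.
E[W | stage 3] = (4+7+9+14)/4 = 17/2.
E[W] = (6/13)·(7) + (1/13)·(27/4) + (6/13)·(17/2) = 399/52.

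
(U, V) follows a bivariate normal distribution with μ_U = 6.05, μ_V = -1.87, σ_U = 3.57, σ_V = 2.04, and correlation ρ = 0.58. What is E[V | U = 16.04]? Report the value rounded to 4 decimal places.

E[V | U=x] = μ_V + ρ(σ_V/σ_U)(x − μ_U) for jointly normal variables.
E[V | U=16.04] = -1.87 + (0.58)·(2.04/3.57)·(16.04 − (6.05)) = -1.87 + (0.33143)·(9.99) = 1.4410.

1.4410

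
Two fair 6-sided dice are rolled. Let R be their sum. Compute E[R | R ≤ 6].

P(R ≤ 6) = 5/12.
Σ over the event: 2·1/36 + 3·1/18 + 4·1/12 + 5·1/9 + 6·5/36 = 35/18.
E[R | R ≤ 6] = (35/18) / (5/12) = 14/3.

14/3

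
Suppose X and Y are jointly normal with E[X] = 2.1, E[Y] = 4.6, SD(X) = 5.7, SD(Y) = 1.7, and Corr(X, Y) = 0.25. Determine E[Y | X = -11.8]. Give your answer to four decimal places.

3.5636

E[Y | X=x] = μ_Y + ρ(σ_Y/σ_X)(x − μ_X) for jointly normal variables.
E[Y | X=-11.8] = 4.6 + (0.25)·(1.7/5.7)·(-11.8 − (2.1)) = 4.6 + (0.074561)·(-13.9) = 3.5636.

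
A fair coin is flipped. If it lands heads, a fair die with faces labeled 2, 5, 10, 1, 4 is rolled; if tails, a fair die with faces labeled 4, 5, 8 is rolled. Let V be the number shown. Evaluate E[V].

E[V | heads] = (2+5+10+1+4)/5 = 22/5.
E[V | tails] = (4+5+8)/3 = 17/3.
E[V] = (1/2)·(22/5) + (1/2)·(17/3) = 151/30.

151/30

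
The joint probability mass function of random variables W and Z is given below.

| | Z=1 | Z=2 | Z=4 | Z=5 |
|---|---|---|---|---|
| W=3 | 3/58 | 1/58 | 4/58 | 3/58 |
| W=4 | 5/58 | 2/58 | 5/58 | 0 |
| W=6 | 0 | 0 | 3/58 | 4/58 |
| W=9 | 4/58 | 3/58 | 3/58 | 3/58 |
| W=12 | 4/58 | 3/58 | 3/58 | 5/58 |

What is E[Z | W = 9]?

P(W = 9) = 13/58.
Σ Z·P over the event = 1·(4/58) + 2·(3/58) + 4·(3/58) + 5·(3/58) = 37/58.
E[Z | W = 9] = (37/58) / (13/58) = 37/13.

37/13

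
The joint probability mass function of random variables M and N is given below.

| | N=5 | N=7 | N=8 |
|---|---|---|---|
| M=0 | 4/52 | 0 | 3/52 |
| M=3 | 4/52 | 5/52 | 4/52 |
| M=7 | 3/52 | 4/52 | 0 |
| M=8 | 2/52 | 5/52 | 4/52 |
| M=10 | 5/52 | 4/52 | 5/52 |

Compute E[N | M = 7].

P(M = 7) = 7/52.
Summing N·P(M=x,N=y) over the conditioning event gives 43/52.
E[N | M = 7] = (43/52) / (7/52) = 43/7.

43/7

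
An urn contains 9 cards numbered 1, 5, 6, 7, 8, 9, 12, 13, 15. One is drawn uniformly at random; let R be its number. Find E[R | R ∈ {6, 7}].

13/2

P(R ∈ {6, 7}) = 2/9.
Σ over the event: 6·1/9 + 7·1/9 = 13/9.
E[R | R ∈ {6, 7}] = (13/9) / (2/9) = 13/2.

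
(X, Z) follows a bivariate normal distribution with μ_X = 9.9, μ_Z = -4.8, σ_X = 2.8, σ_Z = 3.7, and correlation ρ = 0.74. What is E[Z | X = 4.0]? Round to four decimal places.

-10.5694

For a bivariate normal, E[Z | X=x] = μ_Z + ρ·(σ_Z/σ_X)·(x − μ_X).
E[Z | X=4.0] = -4.8 + (0.74)·(3.7/2.8)·(4.0 − (9.9)) = -4.8 + (0.97786)·(-5.9) = -10.5694.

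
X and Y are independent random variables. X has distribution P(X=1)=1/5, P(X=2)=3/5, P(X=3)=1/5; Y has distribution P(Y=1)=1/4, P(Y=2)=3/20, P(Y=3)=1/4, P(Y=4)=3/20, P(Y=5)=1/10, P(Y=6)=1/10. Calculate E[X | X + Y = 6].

35/16

P(X + Y = 6) = 4/25.
Summing X·P(x,y) over outcomes with X + Y = 6 gives 7/20.
E[X | X + Y = 6] = (7/20) / (4/25) = 35/16.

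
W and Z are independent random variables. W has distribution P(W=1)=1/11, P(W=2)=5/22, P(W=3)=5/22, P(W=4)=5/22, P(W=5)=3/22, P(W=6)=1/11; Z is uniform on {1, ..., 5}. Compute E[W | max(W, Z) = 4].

P(max(W, Z) = 4) = 16/55.
Summing W·P(x,y) over outcomes with max(W, Z) = 4 gives 107/110.
E[W | max(W, Z) = 4] = (107/110) / (16/55) = 107/32.

107/32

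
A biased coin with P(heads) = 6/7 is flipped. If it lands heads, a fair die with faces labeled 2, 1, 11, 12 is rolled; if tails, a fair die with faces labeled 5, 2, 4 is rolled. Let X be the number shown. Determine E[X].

128/21

E[X | heads] = (2+1+11+12)/4 = 13/2.
E[X | tails] = (5+2+4)/3 = 11/3.
E[X] = (6/7)·(13/2) + (1/7)·(11/3) = 128/21.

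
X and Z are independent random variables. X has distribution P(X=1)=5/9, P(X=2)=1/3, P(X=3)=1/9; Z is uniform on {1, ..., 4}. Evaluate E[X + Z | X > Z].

18/5

P(X > Z) = 5/36.
Summing (X+Z)·P(x,y) over outcomes with X > Z gives 1/2.
E[X + Z | X > Z] = (1/2) / (5/36) = 18/5.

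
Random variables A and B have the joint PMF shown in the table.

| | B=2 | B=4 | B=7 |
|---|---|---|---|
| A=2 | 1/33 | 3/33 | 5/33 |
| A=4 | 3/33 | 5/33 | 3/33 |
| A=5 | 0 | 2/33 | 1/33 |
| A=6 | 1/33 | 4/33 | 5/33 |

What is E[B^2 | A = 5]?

P(A = 5) = 1/11.
Summing B^2·P(A=x,B=y) over the conditioning event gives 27/11.
E[B^2 | A = 5] = (27/11) / (1/11) = 27.

27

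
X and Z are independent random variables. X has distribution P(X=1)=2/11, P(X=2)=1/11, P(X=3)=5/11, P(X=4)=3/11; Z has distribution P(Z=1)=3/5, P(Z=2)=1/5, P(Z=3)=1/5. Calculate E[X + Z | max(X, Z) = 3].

32/7

P(max(X, Z) = 3) = 28/55.
Summing (X+Z)·P(x,y) over outcomes with max(X, Z) = 3 gives 128/55.
E[X + Z | max(X, Z) = 3] = (128/55) / (28/55) = 32/7.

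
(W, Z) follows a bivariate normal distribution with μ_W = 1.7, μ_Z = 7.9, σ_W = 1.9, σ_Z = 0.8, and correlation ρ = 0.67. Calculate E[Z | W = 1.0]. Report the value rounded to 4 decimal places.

7.7025

For a bivariate normal, E[Z | W=x] = μ_Z + ρ·(σ_Z/σ_W)·(x − μ_W).
E[Z | W=1.0] = 7.9 + (0.67)·(0.8/1.9)·(1.0 − (1.7)) = 7.9 + (0.28211)·(-0.7) = 7.7025.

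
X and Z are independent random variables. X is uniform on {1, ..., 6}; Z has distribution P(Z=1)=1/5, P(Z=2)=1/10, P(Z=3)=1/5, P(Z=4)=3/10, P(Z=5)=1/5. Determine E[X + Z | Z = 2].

11/2

P(Z = 2) = 1/10.
Summing (X+Z)·P(x,y) over outcomes with Z = 2 gives 11/20.
E[X + Z | Z = 2] = (11/20) / (1/10) = 11/2.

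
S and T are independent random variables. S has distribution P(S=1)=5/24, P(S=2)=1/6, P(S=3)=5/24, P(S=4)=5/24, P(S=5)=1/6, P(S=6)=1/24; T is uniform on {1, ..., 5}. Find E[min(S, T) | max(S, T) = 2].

P(max(S, T) = 2) = 13/120.
Summing min(S,T)·P(x,y) over outcomes with max(S, T) = 2 gives 17/120.
E[min(S, T) | max(S, T) = 2] = (17/120) / (13/120) = 17/13.

17/13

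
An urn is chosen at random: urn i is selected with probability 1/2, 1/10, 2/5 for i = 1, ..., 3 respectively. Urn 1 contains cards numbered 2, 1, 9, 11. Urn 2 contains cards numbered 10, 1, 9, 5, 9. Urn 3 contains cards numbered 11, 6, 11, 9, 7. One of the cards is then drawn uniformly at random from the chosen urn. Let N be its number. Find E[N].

283/40

E[N | urn 1] = (2+1+9+11)/4 = 23/4.
E[N | urn 2] = (10+1+9+5+9)/5 = 34/5.
E[N | urn 3] = (11+6+11+9+7)/5 = 44/5.
E[N] = (1/2)·(23/4) + (1/10)·(34/5) + (2/5)·(44/5) = 283/40.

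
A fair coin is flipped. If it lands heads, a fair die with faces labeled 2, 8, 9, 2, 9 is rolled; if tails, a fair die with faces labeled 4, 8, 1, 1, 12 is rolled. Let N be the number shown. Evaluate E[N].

E[N | heads] = (2+8+9+2+9)/5 = 6.
E[N | tails] = (4+8+1+1+12)/5 = 26/5.
By the law of total expectation,
E[N] = (1/2)·(6) + (1/2)·(26/5) = 28/5.

28/5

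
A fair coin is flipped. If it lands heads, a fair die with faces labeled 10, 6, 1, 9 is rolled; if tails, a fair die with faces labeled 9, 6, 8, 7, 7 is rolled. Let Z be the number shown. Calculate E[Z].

139/20

E[Z | heads] = (10+6+1+9)/4 = 13/2.
E[Z | tails] = (9+6+8+7+7)/5 = 37/5.
E[Z] = (1/2)·(13/2) + (1/2)·(37/5) = 139/20.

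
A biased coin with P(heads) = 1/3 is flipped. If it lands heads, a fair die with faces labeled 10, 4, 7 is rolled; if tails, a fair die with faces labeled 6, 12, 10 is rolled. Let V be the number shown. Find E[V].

77/9

E[V | heads] = (10+4+7)/3 = 7.
E[V | tails] = (6+12+10)/3 = 28/3.
By the law of total expectation,
E[V] = (1/3)·(7) + (2/3)·(28/3) = 77/9.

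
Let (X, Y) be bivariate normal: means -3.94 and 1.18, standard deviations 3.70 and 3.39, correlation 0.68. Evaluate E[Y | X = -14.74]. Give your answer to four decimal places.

-5.5487

For a bivariate normal, E[Y | X=x] = μ_Y + ρ·(σ_Y/σ_X)·(x − μ_X).
E[Y | X=-14.74] = 1.18 + (0.68)·(3.39/3.70)·(-14.74 − (-3.94)) = 1.18 + (0.62303)·(-10.8) = -5.5487.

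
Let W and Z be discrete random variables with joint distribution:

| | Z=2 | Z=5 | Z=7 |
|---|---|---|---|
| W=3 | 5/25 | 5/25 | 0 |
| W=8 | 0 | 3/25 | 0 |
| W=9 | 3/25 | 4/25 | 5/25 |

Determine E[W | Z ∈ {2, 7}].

87/13

P(Z ∈ {2, 7}) = 13/25.
Σ W·P over the event = 3·(5/25) + 9·(3/25) + 9·(5/25) = 87/25.
E[W | Z ∈ {2, 7}] = (87/25) / (13/25) = 87/13.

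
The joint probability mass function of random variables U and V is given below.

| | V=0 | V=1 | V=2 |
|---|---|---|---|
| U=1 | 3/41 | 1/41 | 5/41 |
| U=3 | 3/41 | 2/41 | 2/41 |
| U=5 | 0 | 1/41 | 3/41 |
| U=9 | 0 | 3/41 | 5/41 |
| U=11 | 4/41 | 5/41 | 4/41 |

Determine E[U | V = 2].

115/19

P(V = 2) = 19/41.
Σ U·P over the event = 1·(5/41) + 3·(2/41) + 5·(3/41) + 9·(5/41) + 11·(4/41) = 115/41.
E[U | V = 2] = (115/41) / (19/41) = 115/19.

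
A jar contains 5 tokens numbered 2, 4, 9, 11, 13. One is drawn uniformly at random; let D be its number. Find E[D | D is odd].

P(D is odd) = 3/5.
Σ over the event: 9·1/5 + 11·1/5 + 13·1/5 = 33/5.
E[D | D is odd] = (33/5) / (3/5) = 11.

11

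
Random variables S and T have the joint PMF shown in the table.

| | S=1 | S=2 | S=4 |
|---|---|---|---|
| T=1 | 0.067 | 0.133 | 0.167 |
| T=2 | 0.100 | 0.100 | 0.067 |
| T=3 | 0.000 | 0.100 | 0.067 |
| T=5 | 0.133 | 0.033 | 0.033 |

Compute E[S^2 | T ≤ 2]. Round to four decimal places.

P(T ≤ 2) = 0.634.
Σ S^2·P over the event = 1·(0.067) + 1·(0.100) + 4·(0.133) + 4·(0.100) + 16·(0.167) + 16·(0.067) = 4.843.
E[S^2 | T ≤ 2] = (4.843) / (0.634) = 7.6388.

7.6388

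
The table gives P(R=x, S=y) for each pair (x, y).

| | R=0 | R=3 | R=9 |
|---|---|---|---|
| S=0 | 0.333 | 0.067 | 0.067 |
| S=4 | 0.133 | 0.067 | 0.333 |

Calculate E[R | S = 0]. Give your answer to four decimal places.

1.7216

P(S = 0) = 0.467.
Σ R·P over the event = 0·(0.333) + 3·(0.067) + 9·(0.067) = 0.804.
E[R | S = 0] = (0.804) / (0.467) = 1.7216.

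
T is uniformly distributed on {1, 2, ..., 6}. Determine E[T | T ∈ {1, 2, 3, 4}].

P(T ∈ {1, 2, 3, 4}) = 2/3.
Σ over the event: 1·1/6 + 2·1/6 + 3·1/6 + 4·1/6 = 5/3.
E[T | T ∈ {1, 2, 3, 4}] = (5/3) / (2/3) = 5/2.

5/2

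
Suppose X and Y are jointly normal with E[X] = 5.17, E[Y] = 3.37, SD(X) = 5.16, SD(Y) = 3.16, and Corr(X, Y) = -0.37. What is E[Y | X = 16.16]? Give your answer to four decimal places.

0.8798

For a bivariate normal, E[Y | X=x] = μ_Y + ρ·(σ_Y/σ_X)·(x − μ_X).
E[Y | X=16.16] = 3.37 + (-0.37)·(3.16/5.16)·(16.16 − (5.17)) = 3.37 + (-0.22659)·(10.99) = 0.8798.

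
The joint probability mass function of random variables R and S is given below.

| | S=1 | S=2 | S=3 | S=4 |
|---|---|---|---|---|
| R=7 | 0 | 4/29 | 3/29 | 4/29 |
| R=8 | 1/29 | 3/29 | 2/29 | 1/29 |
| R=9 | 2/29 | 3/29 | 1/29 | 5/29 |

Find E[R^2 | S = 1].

226/3

P(S = 1) = 3/29.
Σ R^2·P over the event = 64·(1/29) + 81·(2/29) = 226/29.
E[R^2 | S = 1] = (226/29) / (3/29) = 226/3.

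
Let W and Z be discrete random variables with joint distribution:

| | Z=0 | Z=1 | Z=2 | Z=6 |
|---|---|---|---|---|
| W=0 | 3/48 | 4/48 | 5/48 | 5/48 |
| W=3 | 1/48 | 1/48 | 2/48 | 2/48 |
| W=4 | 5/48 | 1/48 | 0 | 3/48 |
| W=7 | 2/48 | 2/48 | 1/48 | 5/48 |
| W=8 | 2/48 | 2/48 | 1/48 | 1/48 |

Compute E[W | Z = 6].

61/16

P(Z = 6) = 1/3.
Σ W·P over the event = 0·(5/48) + 3·(2/48) + 4·(3/48) + 7·(5/48) + 8·(1/48) = 61/48.
E[W | Z = 6] = (61/48) / (1/3) = 61/16.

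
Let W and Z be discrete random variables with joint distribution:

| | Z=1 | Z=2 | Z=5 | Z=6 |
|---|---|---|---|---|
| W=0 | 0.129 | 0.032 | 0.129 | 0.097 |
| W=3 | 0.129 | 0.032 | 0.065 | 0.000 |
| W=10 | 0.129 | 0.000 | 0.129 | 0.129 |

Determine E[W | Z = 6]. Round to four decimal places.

P(Z = 6) = 0.226.
Σ W·P over the event = 0·(0.097) + 10·(0.129) = 1.290.
E[W | Z = 6] = (1.290) / (0.226) = 5.7080.

5.7080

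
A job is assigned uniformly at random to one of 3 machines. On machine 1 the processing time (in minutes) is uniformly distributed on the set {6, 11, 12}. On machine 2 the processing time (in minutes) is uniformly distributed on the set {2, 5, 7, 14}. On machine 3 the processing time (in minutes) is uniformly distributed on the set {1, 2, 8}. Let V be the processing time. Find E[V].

E[V | machine 1] = (6+11+12)/3 = 29/3.
E[V | machine 2] = (2+5+7+14)/4 = 7.
E[V | machine 3] = (1+2+8)/3 = 11/3.
E[V] = (1/3)·(29/3) + (1/3)·(7) + (1/3)·(11/3) = 61/9.

61/9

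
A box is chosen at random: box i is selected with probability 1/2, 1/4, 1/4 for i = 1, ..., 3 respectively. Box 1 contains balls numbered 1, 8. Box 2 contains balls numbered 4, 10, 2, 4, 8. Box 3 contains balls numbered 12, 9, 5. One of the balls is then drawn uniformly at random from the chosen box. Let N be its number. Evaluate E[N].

349/60

E[N | box 1] = (1+8)/2 = 9/2.
E[N | box 2] = (4+10+2+4+8)/5 = 28/5.
E[N | box 3] = (12+9+5)/3 = 26/3.
E[N] = (1/2)·(9/2) + (1/4)·(28/5) + (1/4)·(26/3) = 349/60.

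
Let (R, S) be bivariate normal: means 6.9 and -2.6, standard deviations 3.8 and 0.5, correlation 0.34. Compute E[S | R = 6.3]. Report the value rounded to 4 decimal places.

-2.6268

The regression of S on R has slope ρ·σ_S/σ_R and passes through (μ_R, μ_S).
E[S | R=6.3] = -2.6 + (0.34)·(0.5/3.8)·(6.3 − (6.9)) = -2.6 + (0.044737)·(-0.6) = -2.6268.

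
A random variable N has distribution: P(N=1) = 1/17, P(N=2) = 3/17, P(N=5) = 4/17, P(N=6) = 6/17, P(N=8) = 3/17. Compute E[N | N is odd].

21/5

P(N is odd) = 5/17.
Σ over the event: 1·1/17 + 5·4/17 = 21/17.
E[N | N is odd] = (21/17) / (5/17) = 21/5.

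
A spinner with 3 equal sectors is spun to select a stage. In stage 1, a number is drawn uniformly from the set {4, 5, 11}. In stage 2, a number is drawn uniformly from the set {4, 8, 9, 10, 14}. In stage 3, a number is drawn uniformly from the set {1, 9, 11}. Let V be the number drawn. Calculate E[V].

68/9

E[V | stage 1] = (4+5+11)/3 = 20/3.
E[V | stage 2] = (4+8+9+10+14)/5 = 9.
E[V | stage 3] = (1+9+11)/3 = 7.
By the law of total expectation,
E[V] = (1/3)·(20/3) + (1/3)·(9) + (1/3)·(7) = 68/9.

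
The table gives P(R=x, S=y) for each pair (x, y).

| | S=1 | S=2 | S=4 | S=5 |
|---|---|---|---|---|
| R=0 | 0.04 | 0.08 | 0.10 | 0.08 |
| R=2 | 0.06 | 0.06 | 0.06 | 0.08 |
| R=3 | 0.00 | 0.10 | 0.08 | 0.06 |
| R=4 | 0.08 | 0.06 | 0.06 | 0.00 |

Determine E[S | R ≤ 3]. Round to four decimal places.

3.3000

P(R ≤ 3) = 0.80.
Summing S·P(R=x,S=y) over the conditioning event gives 2.64.
E[S | R ≤ 3] = (2.64) / (0.80) = 3.3000.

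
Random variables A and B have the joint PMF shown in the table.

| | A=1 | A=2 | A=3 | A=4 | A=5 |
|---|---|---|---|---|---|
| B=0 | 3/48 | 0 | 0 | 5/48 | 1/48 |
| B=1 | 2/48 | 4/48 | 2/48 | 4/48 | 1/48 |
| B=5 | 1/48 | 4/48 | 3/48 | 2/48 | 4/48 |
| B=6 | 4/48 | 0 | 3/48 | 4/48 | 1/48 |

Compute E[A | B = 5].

P(B = 5) = 7/24.
Σ A·P over the event = 1·(1/48) + 2·(4/48) + 3·(3/48) + 4·(2/48) + 5·(4/48) = 23/24.
E[A | B = 5] = (23/24) / (7/24) = 23/7.

23/7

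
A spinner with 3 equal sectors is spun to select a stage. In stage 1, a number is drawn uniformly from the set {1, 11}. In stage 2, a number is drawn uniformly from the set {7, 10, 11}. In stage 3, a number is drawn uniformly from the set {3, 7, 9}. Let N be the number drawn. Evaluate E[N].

E[N | stage 1] = (1+11)/2 = 6.
E[N | stage 2] = (7+10+11)/3 = 28/3.
E[N | stage 3] = (3+7+9)/3 = 19/3.
E[N] = (1/3)·(6) + (1/3)·(28/3) + (1/3)·(19/3) = 65/9.

65/9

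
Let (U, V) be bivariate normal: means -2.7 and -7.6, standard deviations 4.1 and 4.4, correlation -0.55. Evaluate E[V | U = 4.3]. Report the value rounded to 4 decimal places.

-11.7317

For a bivariate normal, E[V | U=x] = μ_V + ρ·(σ_V/σ_U)·(x − μ_U).
E[V | U=4.3] = -7.6 + (-0.55)·(4.4/4.1)·(4.3 − (-2.7)) = -7.6 + (-0.59024)·(7) = -11.7317.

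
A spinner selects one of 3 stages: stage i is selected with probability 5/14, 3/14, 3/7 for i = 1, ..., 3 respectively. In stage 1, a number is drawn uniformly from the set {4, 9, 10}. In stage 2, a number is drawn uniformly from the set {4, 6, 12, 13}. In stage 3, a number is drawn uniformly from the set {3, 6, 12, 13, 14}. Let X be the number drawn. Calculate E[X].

7331/840

E[X | stage 1] = (4+9+10)/3 = 23/3.
E[X | stage 2] = (4+6+12+13)/4 = 35/4.
E[X | stage 3] = (3+6+12+13+14)/5 = 48/5.
By the law of total expectation,
E[X] = (5/14)·(23/3) + (3/14)·(35/4) + (3/7)·(48/5) = 7331/840.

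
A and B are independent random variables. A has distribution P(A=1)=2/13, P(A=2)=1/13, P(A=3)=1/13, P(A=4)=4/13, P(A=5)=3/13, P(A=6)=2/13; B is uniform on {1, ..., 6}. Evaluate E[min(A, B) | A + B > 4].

202/69

P(A + B > 4) = 23/26.
Summing min(A,B)·P(x,y) over outcomes with A + B > 4 gives 101/39.
E[min(A, B) | A + B > 4] = (101/39) / (23/26) = 202/69.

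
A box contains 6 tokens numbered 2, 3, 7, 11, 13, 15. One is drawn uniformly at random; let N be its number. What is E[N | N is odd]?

P(N is odd) = 5/6.
Σ over the event: 3·1/6 + 7·1/6 + 11·1/6 + 13·1/6 + 15·1/6 = 49/6.
E[N | N is odd] = (49/6) / (5/6) = 49/5.

49/5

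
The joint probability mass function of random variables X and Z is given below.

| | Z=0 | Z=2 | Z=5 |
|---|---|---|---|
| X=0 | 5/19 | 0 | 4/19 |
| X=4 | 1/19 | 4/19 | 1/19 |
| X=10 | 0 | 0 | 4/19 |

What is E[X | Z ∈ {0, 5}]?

16/5

P(Z ∈ {0, 5}) = 15/19.
Σ X·P over the event = 0·(5/19) + 0·(4/19) + 4·(1/19) + 4·(1/19) + 10·(4/19) = 48/19.
E[X | Z ∈ {0, 5}] = (48/19) / (15/19) = 16/5.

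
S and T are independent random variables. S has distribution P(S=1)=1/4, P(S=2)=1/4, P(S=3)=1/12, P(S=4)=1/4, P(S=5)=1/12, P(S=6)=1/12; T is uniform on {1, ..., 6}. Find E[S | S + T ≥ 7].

19/5

P(S + T ≥ 7) = 35/72.
Summing S·P(x,y) over outcomes with S + T ≥ 7 gives 133/72.
E[S | S + T ≥ 7] = (133/72) / (35/72) = 19/5.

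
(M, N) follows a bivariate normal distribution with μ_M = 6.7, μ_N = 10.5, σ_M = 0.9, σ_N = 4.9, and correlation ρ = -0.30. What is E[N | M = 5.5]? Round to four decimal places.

For a bivariate normal, E[N | M=x] = μ_N + ρ·(σ_N/σ_M)·(x − μ_M).
E[N | M=5.5] = 10.5 + (-0.30)·(4.9/0.9)·(5.5 − (6.7)) = 10.5 + (-1.6333)·(-1.2) = 12.4600.

12.4600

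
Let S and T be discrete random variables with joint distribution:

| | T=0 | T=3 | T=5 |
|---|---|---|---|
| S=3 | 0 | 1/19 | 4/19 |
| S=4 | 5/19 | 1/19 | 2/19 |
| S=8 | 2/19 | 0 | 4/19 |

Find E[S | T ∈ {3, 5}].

59/12

P(T ∈ {3, 5}) = 12/19.
Σ S·P over the event = 3·(1/19) + 3·(4/19) + 4·(1/19) + 4·(2/19) + 8·(4/19) = 59/19.
E[S | T ∈ {3, 5}] = (59/19) / (12/19) = 59/12.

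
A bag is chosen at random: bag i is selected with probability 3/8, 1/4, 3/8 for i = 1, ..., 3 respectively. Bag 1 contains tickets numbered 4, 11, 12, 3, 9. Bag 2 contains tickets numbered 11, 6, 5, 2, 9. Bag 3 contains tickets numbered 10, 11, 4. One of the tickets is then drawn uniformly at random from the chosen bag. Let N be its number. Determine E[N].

E[N | bag 1] = (4+11+12+3+9)/5 = 39/5.
E[N | bag 2] = (11+6+5+2+9)/5 = 33/5.
E[N | bag 3] = (10+11+4)/3 = 25/3.
E[N] = (3/8)·(39/5) + (1/4)·(33/5) + (3/8)·(25/3) = 77/10.

77/10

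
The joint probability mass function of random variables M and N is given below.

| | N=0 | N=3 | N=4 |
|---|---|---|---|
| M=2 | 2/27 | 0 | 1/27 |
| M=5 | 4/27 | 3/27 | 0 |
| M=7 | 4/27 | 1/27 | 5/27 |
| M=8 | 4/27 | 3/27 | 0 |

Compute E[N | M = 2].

P(M = 2) = 1/9.
Σ N·P over the event = 0·(2/27) + 4·(1/27) = 4/27.
E[N | M = 2] = (4/27) / (1/9) = 4/3.

4/3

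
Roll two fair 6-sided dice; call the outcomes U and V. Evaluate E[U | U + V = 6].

3

Outcomes with U + V = 6: (1,5), (2,4), (3,3), (4,2), (5,1), each with probability 1/36.
E[U | U + V = 6] = (1 + 2 + 3 + 4 + 5) / 5 = 3.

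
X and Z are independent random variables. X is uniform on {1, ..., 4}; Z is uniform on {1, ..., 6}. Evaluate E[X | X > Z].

Outcomes with X > Z: (2,1), (3,1), (3,2), (4,1), (4,2), (4,3), each with probability 1/24.
E[X | X > Z] = (2 + 3 + 3 + 4 + 4 + 4) / 6 = 10/3.

10/3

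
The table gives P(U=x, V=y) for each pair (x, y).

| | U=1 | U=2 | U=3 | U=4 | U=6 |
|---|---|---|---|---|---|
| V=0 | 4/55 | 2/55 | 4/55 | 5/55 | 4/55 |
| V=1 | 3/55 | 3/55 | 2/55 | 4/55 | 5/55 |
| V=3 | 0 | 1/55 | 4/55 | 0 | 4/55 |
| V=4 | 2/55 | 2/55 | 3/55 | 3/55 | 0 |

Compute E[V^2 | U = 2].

11/2

P(U = 2) = 8/55.
Summing V^2·P(U=x,V=y) over the conditioning event gives 4/5.
E[V^2 | U = 2] = (4/5) / (8/55) = 11/2.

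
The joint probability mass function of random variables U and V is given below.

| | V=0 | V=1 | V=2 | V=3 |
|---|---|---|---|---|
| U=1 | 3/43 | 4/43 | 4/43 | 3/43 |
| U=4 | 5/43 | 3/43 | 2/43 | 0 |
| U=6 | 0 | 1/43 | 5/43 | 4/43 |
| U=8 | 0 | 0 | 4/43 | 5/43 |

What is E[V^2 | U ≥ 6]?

P(U ≥ 6) = 19/43.
Σ V^2·P over the event = 1·(1/43) + 4·(5/43) + 9·(4/43) + 4·(4/43) + 9·(5/43) = 118/43.
E[V^2 | U ≥ 6] = (118/43) / (19/43) = 118/19.

118/19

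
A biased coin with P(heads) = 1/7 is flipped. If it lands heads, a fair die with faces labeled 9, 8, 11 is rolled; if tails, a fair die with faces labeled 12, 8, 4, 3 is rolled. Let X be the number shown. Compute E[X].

299/42

E[X | heads] = (9+8+11)/3 = 28/3.
E[X | tails] = (12+8+4+3)/4 = 27/4.
E[X] = (1/7)·(28/3) + (6/7)·(27/4) = 299/42.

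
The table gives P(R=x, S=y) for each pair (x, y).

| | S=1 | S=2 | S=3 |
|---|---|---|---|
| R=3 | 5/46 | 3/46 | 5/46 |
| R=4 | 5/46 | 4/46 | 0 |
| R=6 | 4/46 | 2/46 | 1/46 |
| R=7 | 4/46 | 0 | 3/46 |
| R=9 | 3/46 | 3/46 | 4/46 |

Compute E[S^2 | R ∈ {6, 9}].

72/17

P(R ∈ {6, 9}) = 17/46.
Σ S^2·P over the event = 1·(4/46) + 4·(2/46) + 9·(1/46) + 1·(3/46) + 4·(3/46) + 9·(4/46) = 36/23.
E[S^2 | R ∈ {6, 9}] = (36/23) / (17/46) = 72/17.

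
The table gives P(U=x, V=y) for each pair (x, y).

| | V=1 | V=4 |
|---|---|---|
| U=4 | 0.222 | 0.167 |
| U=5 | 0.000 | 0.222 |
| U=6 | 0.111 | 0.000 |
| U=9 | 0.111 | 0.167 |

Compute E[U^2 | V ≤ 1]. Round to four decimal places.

37.2500

P(V ≤ 1) = 0.444.
Σ U^2·P over the event = 16·(0.222) + 36·(0.111) + 81·(0.111) = 16.539.
E[U^2 | V ≤ 1] = (16.539) / (0.444) = 37.2500.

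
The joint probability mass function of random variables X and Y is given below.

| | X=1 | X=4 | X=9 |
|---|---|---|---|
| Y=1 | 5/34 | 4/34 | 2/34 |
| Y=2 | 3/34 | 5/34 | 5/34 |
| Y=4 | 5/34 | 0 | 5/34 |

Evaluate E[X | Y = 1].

P(Y = 1) = 11/34.
Σ X·P over the event = 1·(5/34) + 4·(4/34) + 9·(2/34) = 39/34.
E[X | Y = 1] = (39/34) / (11/34) = 39/11.

39/11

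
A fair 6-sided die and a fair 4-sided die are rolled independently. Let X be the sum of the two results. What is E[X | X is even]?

P(X is even) = 1/2.
Σ over the event: 2·1/24 + 4·1/8 + 6·1/6 + 8·1/8 + 10·1/24 = 3.
E[X | X is even] = (3) / (1/2) = 6.

6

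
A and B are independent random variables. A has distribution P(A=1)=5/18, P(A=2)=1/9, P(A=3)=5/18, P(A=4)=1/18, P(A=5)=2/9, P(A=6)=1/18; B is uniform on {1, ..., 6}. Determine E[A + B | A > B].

13/2

P(A > B) = 1/3.
Summing (A+B)·P(x,y) over outcomes with A > B gives 13/6.
E[A + B | A > B] = (13/6) / (1/3) = 13/2.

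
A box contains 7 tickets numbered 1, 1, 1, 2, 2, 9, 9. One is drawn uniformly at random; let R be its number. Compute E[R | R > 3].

9

P(R > 3) = 2/7.
Σ over the event: 9·2/7 = 18/7.
E[R | R > 3] = (18/7) / (2/7) = 9.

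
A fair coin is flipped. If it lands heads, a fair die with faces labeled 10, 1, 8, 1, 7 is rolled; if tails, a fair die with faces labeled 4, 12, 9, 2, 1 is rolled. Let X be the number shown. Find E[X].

E[X | heads] = (10+1+8+1+7)/5 = 27/5.
E[X | tails] = (4+12+9+2+1)/5 = 28/5.
E[X] = (1/2)·(27/5) + (1/2)·(28/5) = 11/2.

11/2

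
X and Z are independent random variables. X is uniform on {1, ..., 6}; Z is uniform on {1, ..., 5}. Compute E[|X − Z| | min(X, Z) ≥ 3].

P(min(X, Z) ≥ 3) = 2/5.
Summing |X−Z|·P(x,y) over outcomes with min(X, Z) ≥ 3 gives 7/15.
E[|X − Z| | min(X, Z) ≥ 3] = (7/15) / (2/5) = 7/6.

7/6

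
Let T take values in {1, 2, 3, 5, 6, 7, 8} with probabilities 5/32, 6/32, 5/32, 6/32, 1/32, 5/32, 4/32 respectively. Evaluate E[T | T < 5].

P(T < 5) = 1/2.
Σ over the event: 1·5/32 + 2·3/16 + 3·5/32 = 1.
E[T | T < 5] = (1) / (1/2) = 2.

2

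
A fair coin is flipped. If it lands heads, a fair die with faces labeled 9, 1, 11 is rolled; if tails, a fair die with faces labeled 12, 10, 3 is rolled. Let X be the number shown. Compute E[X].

E[X | heads] = (9+1+11)/3 = 7.
E[X | tails] = (12+10+3)/3 = 25/3.
By the law of total expectation,
E[X] = (1/2)·(7) + (1/2)·(25/3) = 23/3.

23/3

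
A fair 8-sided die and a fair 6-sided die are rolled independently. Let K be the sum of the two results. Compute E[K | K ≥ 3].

382/47

P(K ≥ 3) = 47/48.
E[K | K ≥ 3] = (191/24) / (47/48) = 382/47.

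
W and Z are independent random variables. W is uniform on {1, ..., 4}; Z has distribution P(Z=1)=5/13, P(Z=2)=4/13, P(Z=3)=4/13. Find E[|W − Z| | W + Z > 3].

53/38

P(W + Z > 3) = 19/26.
Summing |W−Z|·P(x,y) over outcomes with W + Z > 3 gives 53/52.
E[|W − Z| | W + Z > 3] = (53/52) / (19/26) = 53/38.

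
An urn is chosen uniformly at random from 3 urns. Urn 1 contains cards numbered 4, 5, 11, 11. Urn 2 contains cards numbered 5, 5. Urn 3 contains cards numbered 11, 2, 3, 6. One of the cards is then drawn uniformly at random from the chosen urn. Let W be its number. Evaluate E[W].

73/12

E[W | urn 1] = (4+5+11+11)/4 = 31/4.
E[W | urn 2] = (5+5)/2 = 5.
E[W | urn 3] = (11+2+3+6)/4 = 11/2.
By the law of total expectation,
E[W] = (1/3)·(31/4) + (1/3)·(5) + (1/3)·(11/2) = 73/12.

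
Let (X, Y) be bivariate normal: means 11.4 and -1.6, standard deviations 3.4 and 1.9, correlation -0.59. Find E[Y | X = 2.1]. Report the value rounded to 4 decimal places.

1.4663

For a bivariate normal, E[Y | X=x] = μ_Y + ρ·(σ_Y/σ_X)·(x − μ_X).
E[Y | X=2.1] = -1.6 + (-0.59)·(1.9/3.4)·(2.1 − (11.4)) = -1.6 + (-0.32971)·(-9.3) = 1.4663.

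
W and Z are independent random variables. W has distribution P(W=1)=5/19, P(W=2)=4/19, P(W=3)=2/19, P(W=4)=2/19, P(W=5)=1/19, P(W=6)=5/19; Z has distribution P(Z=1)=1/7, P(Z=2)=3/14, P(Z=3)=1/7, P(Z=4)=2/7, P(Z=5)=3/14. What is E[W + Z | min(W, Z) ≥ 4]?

P(min(W, Z) ≥ 4) = 4/19.
Summing (W+Z)·P(x,y) over outcomes with min(W, Z) ≥ 4 gives 549/266.
E[W + Z | min(W, Z) ≥ 4] = (549/266) / (4/19) = 549/56.

549/56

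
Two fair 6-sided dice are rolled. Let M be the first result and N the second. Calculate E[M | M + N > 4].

58/15

P(M + N > 4) = 5/6.
Summing M·P(x,y) over outcomes with M + N > 4 gives 29/9.
E[M | M + N > 4] = (29/9) / (5/6) = 58/15.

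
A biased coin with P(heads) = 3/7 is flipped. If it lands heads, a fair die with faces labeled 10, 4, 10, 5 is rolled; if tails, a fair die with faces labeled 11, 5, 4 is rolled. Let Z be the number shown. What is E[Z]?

83/12

E[Z | heads] = (10+4+10+5)/4 = 29/4.
E[Z | tails] = (11+5+4)/3 = 20/3.
E[Z] = (3/7)·(29/4) + (4/7)·(20/3) = 83/12.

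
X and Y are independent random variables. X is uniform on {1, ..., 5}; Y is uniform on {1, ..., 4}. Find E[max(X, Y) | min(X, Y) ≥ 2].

P(min(X, Y) ≥ 2) = 3/5.
Summing max(X,Y)·P(x,y) over outcomes with min(X, Y) ≥ 2 gives 23/10.
E[max(X, Y) | min(X, Y) ≥ 2] = (23/10) / (3/5) = 23/6.

23/6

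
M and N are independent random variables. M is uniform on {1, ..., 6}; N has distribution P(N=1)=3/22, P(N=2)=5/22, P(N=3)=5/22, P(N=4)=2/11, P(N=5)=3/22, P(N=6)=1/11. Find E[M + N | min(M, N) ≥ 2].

144/19

P(min(M, N) ≥ 2) = 95/132.
Summing (M+N)·P(x,y) over outcomes with min(M, N) ≥ 2 gives 60/11.
E[M + N | min(M, N) ≥ 2] = (60/11) / (95/132) = 144/19.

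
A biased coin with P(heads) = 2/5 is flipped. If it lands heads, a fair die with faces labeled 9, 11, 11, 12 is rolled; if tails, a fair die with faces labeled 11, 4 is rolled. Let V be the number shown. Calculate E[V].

E[V | heads] = (9+11+11+12)/4 = 43/4.
E[V | tails] = (11+4)/2 = 15/2.
By the law of total expectation,
E[V] = (2/5)·(43/4) + (3/5)·(15/2) = 44/5.

44/5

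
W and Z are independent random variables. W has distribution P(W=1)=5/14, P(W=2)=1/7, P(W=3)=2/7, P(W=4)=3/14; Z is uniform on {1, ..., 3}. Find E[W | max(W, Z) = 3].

P(max(W, Z) = 3) = 19/42.
Summing W·P(x,y) over outcomes with max(W, Z) = 3 gives 15/14.
E[W | max(W, Z) = 3] = (15/14) / (19/42) = 45/19.

45/19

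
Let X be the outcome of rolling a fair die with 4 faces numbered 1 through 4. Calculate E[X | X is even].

Given X is even, X is equally likely to be any of {2, 4}.
E[X | X is even] = (2 + 4) / 2 = 3.

3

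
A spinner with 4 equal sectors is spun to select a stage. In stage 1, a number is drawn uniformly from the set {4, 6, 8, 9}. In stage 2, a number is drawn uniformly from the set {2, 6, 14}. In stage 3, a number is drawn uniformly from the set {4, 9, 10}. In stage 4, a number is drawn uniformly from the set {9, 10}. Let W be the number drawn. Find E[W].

E[W | stage 1] = (4+6+8+9)/4 = 27/4.
E[W | stage 2] = (2+6+14)/3 = 22/3.
E[W | stage 3] = (4+9+10)/3 = 23/3.
E[W | stage 4] = (9+10)/2 = 19/2.
E[W] = (1/4)·(27/4) + (1/4)·(22/3) + (1/4)·(23/3) + (1/4)·(19/2) = 125/16.

125/16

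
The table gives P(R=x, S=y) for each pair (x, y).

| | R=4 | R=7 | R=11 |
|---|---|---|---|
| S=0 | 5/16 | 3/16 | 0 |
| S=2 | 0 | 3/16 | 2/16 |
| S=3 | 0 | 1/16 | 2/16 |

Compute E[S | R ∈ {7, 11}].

P(R ∈ {7, 11}) = 11/16.
Σ S·P over the event = 0·(3/16) + 2·(3/16) + 3·(1/16) + 2·(2/16) + 3·(2/16) = 19/16.
E[S | R ∈ {7, 11}] = (19/16) / (11/16) = 19/11.

19/11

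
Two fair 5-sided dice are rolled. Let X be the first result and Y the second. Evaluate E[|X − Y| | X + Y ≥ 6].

26/15

P(X + Y ≥ 6) = 3/5.
Summing |X−Y|·P(x,y) over outcomes with X + Y ≥ 6 gives 26/25.
E[|X − Y| | X + Y ≥ 6] = (26/25) / (3/5) = 26/15.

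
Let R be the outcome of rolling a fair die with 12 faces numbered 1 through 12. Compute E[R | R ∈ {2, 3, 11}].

P(R ∈ {2, 3, 11}) = 1/4.
Σ over the event: 2·1/12 + 3·1/12 + 11·1/12 = 4/3.
E[R | R ∈ {2, 3, 11}] = (4/3) / (1/4) = 16/3.

16/3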